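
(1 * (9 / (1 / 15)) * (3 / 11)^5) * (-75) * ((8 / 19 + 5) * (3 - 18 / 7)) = -760255875 / 21419783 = -35.49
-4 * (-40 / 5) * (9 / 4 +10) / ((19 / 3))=1176 / 19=61.89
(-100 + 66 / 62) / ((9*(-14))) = 0.79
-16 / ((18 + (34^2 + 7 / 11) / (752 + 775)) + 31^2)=-44792 / 2742831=-0.02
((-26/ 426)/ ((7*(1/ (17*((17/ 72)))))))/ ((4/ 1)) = -3757/ 429408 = -0.01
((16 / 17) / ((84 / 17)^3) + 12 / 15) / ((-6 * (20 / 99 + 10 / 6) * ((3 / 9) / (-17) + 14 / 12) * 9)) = -27979127 / 4009086900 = -0.01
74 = 74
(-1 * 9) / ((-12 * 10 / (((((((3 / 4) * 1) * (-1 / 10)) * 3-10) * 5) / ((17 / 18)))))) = -11043 / 2720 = -4.06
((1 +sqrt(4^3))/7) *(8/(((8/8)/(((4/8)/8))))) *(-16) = -72/7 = -10.29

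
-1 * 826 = -826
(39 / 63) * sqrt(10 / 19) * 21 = 9.43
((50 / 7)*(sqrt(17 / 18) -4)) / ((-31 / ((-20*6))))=-24000 / 217 + 1000*sqrt(34) / 217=-83.73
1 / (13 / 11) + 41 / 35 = 918 / 455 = 2.02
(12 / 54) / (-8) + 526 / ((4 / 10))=47339 / 36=1314.97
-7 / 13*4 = -28 / 13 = -2.15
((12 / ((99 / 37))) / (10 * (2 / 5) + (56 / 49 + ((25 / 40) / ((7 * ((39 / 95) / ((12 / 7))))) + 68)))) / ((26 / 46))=333592 / 3090747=0.11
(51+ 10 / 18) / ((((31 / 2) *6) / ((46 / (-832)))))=-667 / 21762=-0.03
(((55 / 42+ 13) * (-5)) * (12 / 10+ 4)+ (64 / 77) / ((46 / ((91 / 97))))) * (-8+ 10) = -383460194 / 515361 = -744.06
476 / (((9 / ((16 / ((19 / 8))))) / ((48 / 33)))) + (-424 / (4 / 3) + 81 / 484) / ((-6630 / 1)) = 94802987887 / 182908440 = 518.31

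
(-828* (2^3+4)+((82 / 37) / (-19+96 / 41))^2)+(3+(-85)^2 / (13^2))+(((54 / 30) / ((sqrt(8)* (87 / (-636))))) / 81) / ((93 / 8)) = -1067426517491896 / 107927361529 - 424* sqrt(2) / 121365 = -9890.24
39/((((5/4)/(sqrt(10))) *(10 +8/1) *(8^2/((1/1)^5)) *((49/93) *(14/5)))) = 403 *sqrt(10)/21952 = 0.06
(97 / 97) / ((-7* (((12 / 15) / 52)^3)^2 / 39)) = -2941336734375 / 7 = -420190962053.57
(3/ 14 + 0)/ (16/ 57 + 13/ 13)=171/ 1022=0.17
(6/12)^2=1/4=0.25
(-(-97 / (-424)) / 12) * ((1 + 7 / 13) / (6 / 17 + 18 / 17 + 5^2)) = -8245 / 7424664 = -0.00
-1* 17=-17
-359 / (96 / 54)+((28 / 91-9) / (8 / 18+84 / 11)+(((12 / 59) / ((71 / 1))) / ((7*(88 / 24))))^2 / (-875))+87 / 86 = -328947584600478129513 / 1628440932586468000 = -202.00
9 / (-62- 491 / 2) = -0.03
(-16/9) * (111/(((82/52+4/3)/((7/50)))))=-53872/5675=-9.49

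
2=2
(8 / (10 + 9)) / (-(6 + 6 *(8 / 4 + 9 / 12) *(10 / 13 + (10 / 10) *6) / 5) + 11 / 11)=-0.02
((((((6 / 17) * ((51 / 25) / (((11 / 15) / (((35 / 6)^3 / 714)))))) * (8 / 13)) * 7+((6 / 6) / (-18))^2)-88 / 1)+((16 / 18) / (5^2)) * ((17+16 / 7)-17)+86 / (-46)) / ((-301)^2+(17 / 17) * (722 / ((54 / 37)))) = -280915541521 / 288797712403200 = -0.00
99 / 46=2.15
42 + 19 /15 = 649 /15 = 43.27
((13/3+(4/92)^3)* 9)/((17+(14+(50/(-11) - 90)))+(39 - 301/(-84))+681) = 62636904/1060049875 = 0.06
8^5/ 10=3276.80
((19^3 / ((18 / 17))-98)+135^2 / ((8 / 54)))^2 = 21700252672609 / 1296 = 16744022123.93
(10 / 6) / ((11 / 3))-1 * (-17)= 17.45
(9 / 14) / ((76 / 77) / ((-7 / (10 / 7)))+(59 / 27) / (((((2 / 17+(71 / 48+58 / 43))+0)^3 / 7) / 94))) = 0.01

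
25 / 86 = 0.29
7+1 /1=8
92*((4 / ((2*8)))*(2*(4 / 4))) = 46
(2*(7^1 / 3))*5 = 70 / 3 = 23.33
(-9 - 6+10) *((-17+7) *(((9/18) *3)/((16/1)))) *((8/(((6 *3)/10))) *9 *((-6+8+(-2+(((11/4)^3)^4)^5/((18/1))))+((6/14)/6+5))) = 266421434598740837127643239612330091129313961374949767436727158875/111655151645932933323919793063548944384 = 2386109648066966770921670000.00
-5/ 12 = -0.42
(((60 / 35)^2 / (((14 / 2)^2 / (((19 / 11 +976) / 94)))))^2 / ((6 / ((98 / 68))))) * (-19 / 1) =-949419565200 / 534586820537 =-1.78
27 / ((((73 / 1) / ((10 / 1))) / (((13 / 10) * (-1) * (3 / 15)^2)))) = -351 / 1825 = -0.19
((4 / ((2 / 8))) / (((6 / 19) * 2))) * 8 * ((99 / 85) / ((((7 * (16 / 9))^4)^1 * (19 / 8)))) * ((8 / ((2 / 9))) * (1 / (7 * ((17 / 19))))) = 37023723 / 1554311360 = 0.02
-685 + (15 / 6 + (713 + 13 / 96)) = 2941 / 96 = 30.64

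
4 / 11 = 0.36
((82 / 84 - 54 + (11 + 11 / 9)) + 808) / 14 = 96667 / 1764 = 54.80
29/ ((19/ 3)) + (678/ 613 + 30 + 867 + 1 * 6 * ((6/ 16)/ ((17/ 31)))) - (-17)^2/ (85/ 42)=3025376901/ 3959980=763.99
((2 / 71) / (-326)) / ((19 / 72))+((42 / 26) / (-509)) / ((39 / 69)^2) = -2523240339 / 245893695151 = -0.01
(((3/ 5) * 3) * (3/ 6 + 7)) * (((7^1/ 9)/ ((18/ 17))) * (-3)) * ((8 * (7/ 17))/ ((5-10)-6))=98/ 11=8.91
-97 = -97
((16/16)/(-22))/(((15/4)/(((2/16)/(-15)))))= 1/9900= 0.00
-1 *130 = -130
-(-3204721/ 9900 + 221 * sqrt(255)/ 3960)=3204721/ 9900 - 221 * sqrt(255)/ 3960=322.82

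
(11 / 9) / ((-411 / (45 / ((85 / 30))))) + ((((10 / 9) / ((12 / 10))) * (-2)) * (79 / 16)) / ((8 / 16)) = -4611655 / 251532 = -18.33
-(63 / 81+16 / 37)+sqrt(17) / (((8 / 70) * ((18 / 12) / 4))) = 95.00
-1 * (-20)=20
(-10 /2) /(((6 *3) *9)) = -5 /162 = -0.03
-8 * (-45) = 360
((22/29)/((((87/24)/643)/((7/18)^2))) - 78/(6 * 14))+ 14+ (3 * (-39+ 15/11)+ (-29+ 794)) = 7191466067/10490634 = 685.51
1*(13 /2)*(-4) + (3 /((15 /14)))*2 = -102 /5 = -20.40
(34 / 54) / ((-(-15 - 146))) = 17 / 4347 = 0.00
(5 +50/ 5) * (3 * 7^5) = 756315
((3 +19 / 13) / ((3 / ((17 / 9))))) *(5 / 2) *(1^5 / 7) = 2465 / 2457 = 1.00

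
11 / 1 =11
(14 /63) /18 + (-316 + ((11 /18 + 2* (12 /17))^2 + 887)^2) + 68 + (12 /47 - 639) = 326846184355290263 /412081923312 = 793158.27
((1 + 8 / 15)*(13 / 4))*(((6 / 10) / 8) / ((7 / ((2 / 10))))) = 299 / 28000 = 0.01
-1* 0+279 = 279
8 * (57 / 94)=228 / 47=4.85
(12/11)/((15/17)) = 68/55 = 1.24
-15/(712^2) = -0.00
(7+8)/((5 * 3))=1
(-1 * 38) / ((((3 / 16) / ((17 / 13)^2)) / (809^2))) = -115000165472 / 507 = -226824783.97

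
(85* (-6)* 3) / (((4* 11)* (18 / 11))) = -85 / 4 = -21.25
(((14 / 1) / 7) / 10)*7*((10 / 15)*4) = 56 / 15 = 3.73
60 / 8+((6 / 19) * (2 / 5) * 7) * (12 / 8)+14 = 4337 / 190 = 22.83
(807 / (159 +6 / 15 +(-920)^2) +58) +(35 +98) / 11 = 70.09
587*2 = 1174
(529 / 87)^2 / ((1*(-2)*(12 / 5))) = -1399205 / 181656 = -7.70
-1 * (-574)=574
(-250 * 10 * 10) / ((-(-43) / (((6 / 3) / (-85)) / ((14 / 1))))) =5000 / 5117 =0.98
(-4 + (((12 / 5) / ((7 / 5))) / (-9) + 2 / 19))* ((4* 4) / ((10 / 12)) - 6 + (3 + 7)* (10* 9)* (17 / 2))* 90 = -374730480 / 133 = -2817522.41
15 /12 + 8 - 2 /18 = 329 /36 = 9.14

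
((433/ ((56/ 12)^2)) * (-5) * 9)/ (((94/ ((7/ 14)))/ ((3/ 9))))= -58455/ 36848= -1.59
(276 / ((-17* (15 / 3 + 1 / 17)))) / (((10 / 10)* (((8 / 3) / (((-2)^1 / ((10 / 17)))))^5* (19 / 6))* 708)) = 23806742319 / 4935987200000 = 0.00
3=3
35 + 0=35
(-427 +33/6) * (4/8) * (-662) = 279033/2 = 139516.50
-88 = -88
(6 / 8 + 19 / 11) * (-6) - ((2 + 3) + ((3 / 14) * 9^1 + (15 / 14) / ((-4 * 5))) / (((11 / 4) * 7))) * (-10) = 5561 / 154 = 36.11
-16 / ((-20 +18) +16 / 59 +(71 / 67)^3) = 283920272 / 9561077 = 29.70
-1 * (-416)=416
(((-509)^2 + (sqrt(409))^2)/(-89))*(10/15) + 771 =-313123/267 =-1172.75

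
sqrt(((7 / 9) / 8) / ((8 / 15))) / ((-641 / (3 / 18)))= -sqrt(105) / 92304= -0.00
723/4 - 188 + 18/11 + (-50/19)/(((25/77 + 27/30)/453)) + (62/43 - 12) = -33545632449/33898964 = -989.58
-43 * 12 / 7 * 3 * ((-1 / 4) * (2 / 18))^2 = -43 / 252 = -0.17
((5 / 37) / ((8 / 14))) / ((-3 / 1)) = -35 / 444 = -0.08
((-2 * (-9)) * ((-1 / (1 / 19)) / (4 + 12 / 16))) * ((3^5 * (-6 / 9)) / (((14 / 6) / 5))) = 174960 / 7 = 24994.29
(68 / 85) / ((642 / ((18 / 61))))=12 / 32635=0.00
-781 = -781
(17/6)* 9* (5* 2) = 255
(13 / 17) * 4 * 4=12.24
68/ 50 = 34/ 25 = 1.36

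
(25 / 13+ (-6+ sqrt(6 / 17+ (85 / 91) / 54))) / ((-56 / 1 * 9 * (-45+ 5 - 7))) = -53 / 307944+ sqrt(287082978) / 659616048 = -0.00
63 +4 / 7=63.57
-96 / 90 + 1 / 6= -9 / 10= -0.90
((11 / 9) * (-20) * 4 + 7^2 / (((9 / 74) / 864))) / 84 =782996 / 189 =4142.84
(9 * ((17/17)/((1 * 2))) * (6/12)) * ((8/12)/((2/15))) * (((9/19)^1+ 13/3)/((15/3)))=411/38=10.82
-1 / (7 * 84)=-1 / 588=-0.00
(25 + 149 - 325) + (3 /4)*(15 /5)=-595 /4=-148.75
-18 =-18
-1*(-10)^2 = -100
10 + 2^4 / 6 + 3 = 47 / 3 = 15.67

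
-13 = -13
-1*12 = -12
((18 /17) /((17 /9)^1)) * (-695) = -112590 /289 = -389.58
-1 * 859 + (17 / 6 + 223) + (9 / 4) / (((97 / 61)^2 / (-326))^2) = 19528665336047 / 531175686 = 36764.98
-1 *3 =-3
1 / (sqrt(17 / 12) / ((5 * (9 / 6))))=15 * sqrt(51) / 17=6.30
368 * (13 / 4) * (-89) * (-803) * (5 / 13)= 32874820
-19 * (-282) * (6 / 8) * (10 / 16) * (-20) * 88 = -4420350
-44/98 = -22/49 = -0.45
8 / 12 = 2 / 3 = 0.67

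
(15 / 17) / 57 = 5 / 323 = 0.02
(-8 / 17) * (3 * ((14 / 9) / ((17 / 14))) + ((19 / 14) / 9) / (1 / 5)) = -39388 / 18207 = -2.16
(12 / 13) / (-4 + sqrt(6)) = -24 / 65 - 6 * sqrt(6) / 65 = -0.60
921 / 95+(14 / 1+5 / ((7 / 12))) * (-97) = -1449523 / 665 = -2179.73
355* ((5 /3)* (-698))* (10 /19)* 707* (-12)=35037506000 /19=1844079263.16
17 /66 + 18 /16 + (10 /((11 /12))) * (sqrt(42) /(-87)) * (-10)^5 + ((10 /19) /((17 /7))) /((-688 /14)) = 5053315 /3666696 + 4000000 * sqrt(42) /319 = 81264.58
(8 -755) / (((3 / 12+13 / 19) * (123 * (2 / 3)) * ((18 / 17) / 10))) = -268090 / 2911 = -92.10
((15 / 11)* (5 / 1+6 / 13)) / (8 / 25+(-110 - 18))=-8875 / 152152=-0.06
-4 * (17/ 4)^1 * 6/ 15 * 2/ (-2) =34/ 5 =6.80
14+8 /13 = 190 /13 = 14.62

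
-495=-495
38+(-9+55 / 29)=896 / 29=30.90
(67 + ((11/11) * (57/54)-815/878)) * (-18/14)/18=-132610/27657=-4.79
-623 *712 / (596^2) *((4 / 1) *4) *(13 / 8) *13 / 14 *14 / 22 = -9370543 / 488422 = -19.19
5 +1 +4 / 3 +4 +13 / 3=47 / 3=15.67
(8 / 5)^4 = 4096 / 625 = 6.55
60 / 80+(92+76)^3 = 18966531 / 4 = 4741632.75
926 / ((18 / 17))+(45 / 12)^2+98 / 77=1409587 / 1584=889.89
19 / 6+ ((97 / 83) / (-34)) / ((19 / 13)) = 252794 / 80427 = 3.14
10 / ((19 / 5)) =50 / 19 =2.63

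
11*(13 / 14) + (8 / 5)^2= 4471 / 350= 12.77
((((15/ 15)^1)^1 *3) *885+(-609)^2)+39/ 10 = 373539.90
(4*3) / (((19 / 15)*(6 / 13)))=390 / 19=20.53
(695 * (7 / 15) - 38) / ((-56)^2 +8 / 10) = 4295 / 47052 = 0.09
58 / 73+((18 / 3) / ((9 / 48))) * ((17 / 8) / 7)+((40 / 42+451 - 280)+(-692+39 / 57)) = -2117344 / 4161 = -508.85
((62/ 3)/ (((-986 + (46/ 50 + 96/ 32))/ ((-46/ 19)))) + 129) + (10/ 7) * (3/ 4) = 5139964/ 39501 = 130.12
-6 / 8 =-3 / 4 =-0.75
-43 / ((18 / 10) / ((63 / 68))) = -22.13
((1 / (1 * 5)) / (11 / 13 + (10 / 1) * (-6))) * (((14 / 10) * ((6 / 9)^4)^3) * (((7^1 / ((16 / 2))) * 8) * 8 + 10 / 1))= -8200192 / 3405651075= -0.00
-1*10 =-10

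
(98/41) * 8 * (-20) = -15680/41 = -382.44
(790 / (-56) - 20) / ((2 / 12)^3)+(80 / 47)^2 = -113873330 / 15463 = -7364.25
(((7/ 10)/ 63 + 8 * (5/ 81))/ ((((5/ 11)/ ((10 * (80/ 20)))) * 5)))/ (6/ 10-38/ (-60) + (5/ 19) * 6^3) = 0.15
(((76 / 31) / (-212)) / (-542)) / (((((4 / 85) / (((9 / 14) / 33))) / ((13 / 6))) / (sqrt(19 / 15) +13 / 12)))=0.00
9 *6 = 54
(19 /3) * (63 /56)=57 /8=7.12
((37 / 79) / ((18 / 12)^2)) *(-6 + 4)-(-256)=181720 / 711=255.58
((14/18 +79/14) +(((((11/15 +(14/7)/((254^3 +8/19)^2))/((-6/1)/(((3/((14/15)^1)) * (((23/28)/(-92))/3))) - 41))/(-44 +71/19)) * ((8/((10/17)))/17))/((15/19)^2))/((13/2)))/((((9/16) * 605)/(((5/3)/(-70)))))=-26789186509234107095740895021/59636089273773345557818337493750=-0.00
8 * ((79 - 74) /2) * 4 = 80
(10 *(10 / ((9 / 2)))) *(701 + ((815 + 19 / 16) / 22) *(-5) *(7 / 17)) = 93442975 / 6732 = 13880.42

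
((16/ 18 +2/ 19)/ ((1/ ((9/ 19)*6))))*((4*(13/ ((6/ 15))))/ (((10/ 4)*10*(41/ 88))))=466752/ 14801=31.54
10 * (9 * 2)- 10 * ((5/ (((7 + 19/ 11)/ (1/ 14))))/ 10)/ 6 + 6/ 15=7273453/ 40320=180.39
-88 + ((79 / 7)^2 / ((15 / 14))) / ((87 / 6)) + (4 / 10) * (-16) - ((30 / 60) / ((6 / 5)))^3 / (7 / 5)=-151281409 / 1753920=-86.25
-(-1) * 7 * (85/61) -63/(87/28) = -18613/1769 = -10.52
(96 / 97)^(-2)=9409 / 9216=1.02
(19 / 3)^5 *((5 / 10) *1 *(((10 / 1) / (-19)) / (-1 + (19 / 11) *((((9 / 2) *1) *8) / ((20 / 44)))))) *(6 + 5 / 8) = -172675325 / 1319976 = -130.82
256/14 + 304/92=3476/161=21.59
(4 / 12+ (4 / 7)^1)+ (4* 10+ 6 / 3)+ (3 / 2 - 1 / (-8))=7481 / 168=44.53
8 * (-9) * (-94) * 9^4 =44404848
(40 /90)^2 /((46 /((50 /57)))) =400 /106191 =0.00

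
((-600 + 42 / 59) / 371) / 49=-35358 / 1072561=-0.03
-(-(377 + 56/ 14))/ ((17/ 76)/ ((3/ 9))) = 9652/ 17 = 567.76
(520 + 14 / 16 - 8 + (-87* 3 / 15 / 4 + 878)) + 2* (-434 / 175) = 276313 / 200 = 1381.56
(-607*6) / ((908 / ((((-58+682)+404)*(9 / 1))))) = -8423946 / 227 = -37109.89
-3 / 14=-0.21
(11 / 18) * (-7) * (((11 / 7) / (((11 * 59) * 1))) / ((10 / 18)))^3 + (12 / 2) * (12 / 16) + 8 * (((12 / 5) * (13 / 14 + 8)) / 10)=27225553242 / 1257946375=21.64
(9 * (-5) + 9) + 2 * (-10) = -56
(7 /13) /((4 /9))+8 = 479 /52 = 9.21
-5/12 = -0.42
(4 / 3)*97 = 129.33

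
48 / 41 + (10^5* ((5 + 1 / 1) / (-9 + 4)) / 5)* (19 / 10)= -1869552 / 41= -45598.83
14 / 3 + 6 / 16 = 121 / 24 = 5.04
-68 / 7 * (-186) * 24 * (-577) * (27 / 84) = -394086384 / 49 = -8042579.27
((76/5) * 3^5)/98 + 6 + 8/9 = 98296/2205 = 44.58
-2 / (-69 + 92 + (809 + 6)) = -1 / 419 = -0.00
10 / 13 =0.77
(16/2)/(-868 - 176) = -2/261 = -0.01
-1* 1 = -1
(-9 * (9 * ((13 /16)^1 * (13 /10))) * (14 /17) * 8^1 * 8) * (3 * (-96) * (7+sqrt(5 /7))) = 15769728 * sqrt(35) /85+772716672 /85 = 10188372.25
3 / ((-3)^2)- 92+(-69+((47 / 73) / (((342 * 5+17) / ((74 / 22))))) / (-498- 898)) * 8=-934578075173 / 1451959707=-643.67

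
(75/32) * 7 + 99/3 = 1581/32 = 49.41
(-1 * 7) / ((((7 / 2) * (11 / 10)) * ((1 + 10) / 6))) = -120 / 121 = -0.99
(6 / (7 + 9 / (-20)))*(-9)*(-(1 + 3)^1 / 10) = 432 / 131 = 3.30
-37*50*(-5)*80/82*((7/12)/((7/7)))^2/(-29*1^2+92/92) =-161875/1476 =-109.67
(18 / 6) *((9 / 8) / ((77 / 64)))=216 / 77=2.81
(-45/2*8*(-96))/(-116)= -4320/29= -148.97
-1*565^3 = -180362125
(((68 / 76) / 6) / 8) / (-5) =-17 / 4560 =-0.00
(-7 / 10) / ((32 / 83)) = -581 / 320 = -1.82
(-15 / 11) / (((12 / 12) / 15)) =-225 / 11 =-20.45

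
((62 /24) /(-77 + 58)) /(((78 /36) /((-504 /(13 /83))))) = 648396 /3211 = 201.93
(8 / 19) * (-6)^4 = 10368 / 19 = 545.68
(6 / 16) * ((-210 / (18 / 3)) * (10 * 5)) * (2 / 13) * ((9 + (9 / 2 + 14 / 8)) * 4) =-160125 / 26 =-6158.65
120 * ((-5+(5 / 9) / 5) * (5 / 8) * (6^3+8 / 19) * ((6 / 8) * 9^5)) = -66772609200 / 19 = -3514347852.63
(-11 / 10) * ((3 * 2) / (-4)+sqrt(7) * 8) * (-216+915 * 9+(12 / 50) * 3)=6616269 / 500-8821692 * sqrt(7) / 125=-173487.49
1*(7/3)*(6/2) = 7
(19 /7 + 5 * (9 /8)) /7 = 467 /392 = 1.19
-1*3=-3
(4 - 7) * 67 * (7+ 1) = -1608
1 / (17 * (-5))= -1 / 85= -0.01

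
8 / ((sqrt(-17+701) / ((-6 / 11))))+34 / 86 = 17 / 43 - 8* sqrt(19) / 209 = 0.23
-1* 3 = -3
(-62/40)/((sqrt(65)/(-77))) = 2387* sqrt(65)/1300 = 14.80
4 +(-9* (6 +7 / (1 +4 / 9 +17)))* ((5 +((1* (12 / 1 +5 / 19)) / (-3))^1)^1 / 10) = -9761 / 7885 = -1.24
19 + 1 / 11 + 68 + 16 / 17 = 16462 / 187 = 88.03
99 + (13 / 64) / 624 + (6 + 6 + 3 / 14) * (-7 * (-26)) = 7133185 / 3072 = 2322.00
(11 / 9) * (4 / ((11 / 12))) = 16 / 3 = 5.33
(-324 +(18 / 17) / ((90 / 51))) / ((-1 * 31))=1617 / 155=10.43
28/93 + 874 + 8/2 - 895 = -1553/93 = -16.70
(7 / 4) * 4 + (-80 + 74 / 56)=-2007 / 28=-71.68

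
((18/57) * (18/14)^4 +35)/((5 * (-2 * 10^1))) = -1636031/4561900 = -0.36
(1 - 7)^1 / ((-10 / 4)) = 12 / 5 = 2.40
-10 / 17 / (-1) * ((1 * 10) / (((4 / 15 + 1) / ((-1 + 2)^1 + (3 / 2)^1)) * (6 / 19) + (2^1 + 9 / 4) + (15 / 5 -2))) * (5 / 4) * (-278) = -3475000 / 9197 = -377.84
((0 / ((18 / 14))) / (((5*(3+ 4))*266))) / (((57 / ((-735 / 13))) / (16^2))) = 0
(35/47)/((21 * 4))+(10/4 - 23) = -11557/564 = -20.49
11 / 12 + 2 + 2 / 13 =479 / 156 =3.07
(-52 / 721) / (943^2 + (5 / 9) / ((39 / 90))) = -2028 / 25004828681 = -0.00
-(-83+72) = 11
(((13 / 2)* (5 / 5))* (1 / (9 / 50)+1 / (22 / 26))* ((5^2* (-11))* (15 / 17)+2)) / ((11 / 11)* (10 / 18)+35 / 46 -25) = 815880403 / 1833535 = 444.98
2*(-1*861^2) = -1482642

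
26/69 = 0.38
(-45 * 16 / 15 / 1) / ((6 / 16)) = -128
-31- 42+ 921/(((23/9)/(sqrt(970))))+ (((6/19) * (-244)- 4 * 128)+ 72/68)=-213501/323+ 8289 * sqrt(970)/23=10563.33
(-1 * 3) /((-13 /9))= 2.08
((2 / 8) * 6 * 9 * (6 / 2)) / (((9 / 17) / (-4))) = -306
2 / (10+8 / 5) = 5 / 29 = 0.17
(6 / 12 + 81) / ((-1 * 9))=-163 / 18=-9.06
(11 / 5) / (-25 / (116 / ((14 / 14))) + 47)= 1276 / 27135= 0.05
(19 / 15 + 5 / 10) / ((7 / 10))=53 / 21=2.52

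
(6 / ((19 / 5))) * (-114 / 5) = -36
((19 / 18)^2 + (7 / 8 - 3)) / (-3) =0.34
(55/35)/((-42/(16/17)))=-88/2499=-0.04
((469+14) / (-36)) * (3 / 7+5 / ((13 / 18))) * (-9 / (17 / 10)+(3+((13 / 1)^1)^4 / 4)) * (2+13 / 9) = -5936545663 / 2448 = -2425059.50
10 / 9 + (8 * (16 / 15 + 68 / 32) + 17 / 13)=16352 / 585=27.95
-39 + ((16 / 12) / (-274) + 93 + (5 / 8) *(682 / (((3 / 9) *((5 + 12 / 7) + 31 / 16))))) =26789156 / 132753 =201.80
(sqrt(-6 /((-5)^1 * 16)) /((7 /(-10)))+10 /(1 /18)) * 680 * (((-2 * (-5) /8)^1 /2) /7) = 76500 /7 - 425 * sqrt(30) /98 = 10904.82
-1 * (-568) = 568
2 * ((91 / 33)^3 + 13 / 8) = 6495749 / 143748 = 45.19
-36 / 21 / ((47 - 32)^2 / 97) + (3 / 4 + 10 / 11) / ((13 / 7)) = 46339 / 300300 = 0.15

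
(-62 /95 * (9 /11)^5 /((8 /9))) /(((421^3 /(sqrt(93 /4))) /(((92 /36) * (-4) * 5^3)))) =1052548425 * sqrt(93) /456660354975418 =0.00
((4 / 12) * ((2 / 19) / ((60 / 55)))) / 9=11 / 3078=0.00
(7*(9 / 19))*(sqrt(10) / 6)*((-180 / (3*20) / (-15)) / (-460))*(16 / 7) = -6*sqrt(10) / 10925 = -0.00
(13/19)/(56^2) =13/59584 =0.00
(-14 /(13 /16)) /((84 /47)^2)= -4418 /819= -5.39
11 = 11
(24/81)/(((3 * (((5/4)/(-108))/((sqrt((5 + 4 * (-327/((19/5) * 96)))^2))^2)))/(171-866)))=12850550/1083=11865.70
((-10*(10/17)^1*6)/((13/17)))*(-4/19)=2400/247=9.72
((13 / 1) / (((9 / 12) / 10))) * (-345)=-59800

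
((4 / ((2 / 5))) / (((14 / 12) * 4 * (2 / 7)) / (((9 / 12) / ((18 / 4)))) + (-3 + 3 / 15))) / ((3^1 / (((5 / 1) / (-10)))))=-0.32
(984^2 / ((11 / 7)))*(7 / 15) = 15814848 / 55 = 287542.69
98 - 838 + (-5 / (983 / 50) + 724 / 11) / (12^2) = -739.54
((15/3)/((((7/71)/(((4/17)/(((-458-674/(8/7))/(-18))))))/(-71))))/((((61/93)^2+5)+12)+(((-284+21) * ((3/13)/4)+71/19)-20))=20676678572160/19896683568377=1.04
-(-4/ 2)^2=-4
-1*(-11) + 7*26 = 193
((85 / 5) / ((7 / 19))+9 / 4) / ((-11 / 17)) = -23035 / 308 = -74.79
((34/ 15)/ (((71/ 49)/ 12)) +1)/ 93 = 7019/ 33015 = 0.21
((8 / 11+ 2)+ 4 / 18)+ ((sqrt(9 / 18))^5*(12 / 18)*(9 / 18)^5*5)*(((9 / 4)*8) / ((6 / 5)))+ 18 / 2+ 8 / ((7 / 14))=25*sqrt(2) / 128+ 2767 / 99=28.23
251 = 251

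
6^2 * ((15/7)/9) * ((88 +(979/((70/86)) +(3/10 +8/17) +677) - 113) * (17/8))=6624285/196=33797.37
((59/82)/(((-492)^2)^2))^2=3481/23085991260038077601808384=0.00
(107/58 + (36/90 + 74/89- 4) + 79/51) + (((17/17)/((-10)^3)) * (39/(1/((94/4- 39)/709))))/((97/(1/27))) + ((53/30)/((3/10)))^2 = 35.30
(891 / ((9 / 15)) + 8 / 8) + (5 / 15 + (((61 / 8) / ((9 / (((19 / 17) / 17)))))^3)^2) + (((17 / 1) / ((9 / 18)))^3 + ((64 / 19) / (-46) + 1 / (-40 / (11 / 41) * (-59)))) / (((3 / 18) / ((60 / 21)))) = 405577178517075006248708092088365905977 / 600616668179337753938479630516224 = 675267.94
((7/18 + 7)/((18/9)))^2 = 17689/1296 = 13.65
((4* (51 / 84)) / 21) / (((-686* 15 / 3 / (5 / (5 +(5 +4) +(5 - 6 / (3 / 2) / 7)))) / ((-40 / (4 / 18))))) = 170 / 103243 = 0.00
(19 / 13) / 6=19 / 78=0.24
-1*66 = -66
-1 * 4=-4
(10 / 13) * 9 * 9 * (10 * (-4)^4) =2073600 / 13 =159507.69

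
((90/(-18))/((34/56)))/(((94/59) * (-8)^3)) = 2065/204544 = 0.01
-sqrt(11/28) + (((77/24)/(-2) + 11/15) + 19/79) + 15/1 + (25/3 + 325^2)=667693483/6320 - sqrt(77)/14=105647.08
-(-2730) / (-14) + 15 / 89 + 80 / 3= -44900 / 267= -168.16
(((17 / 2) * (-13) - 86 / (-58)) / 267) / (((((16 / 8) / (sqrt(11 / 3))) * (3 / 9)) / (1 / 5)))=-6323 * sqrt(33) / 154860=-0.23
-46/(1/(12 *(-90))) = 49680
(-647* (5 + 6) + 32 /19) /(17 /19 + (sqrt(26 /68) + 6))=-86020102 /82683 + 366947* sqrt(442) /82683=-947.06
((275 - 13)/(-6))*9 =-393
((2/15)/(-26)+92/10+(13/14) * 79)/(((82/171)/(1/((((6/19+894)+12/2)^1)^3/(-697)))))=-499290897719/3036655577723040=-0.00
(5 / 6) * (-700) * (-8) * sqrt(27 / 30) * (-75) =-105000 * sqrt(10) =-332039.15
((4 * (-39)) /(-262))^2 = 6084 /17161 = 0.35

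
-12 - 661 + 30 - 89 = -732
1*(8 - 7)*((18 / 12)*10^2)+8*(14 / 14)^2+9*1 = 167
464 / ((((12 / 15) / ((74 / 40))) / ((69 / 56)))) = 74037 / 56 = 1322.09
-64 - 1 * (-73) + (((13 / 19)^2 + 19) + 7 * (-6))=-4885 / 361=-13.53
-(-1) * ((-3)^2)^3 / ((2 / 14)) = 5103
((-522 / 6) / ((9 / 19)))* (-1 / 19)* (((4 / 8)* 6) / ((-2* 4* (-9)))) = 0.40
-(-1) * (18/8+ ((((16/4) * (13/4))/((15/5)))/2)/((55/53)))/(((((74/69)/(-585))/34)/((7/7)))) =-130973661/1628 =-80450.65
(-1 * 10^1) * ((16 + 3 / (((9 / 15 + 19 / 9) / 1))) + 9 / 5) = -11533 / 61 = -189.07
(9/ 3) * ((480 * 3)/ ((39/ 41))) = 59040/ 13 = 4541.54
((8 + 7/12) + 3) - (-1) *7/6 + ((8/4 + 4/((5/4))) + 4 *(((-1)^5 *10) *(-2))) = 97.95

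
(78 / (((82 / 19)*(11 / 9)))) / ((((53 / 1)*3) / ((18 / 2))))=20007 / 23903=0.84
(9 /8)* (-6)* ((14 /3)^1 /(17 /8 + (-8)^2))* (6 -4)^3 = -2016 /529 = -3.81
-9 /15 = -3 /5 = -0.60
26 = 26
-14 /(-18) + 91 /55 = 2.43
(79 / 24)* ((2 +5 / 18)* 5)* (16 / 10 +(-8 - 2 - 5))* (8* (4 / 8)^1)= -217013 / 108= -2009.38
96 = 96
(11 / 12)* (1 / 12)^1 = 11 / 144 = 0.08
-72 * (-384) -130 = 27518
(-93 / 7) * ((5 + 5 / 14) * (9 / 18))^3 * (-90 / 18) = 196171875 / 153664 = 1276.63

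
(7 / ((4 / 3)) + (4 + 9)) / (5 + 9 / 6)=73 / 26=2.81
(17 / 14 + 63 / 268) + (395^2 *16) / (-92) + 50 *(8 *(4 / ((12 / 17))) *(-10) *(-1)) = -578183189 / 129444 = -4466.67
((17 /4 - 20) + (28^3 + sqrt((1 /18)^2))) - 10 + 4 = 789491 /36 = 21930.31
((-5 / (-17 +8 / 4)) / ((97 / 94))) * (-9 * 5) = -1410 / 97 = -14.54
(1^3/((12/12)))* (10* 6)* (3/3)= 60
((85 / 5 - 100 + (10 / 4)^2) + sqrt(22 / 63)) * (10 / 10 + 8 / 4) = -228.48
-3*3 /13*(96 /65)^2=-1.51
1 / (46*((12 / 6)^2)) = 1 / 184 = 0.01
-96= -96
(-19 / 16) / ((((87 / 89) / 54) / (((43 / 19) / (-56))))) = 34443 / 12992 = 2.65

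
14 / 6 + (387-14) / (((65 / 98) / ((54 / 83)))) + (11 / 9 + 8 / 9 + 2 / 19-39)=305757691 / 922545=331.43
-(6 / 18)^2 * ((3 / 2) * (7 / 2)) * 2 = -1.17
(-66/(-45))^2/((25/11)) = 5324/5625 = 0.95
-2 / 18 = -1 / 9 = -0.11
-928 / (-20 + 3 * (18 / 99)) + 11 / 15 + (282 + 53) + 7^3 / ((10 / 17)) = 620515 / 642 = 966.53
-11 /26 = -0.42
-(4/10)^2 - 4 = -104/25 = -4.16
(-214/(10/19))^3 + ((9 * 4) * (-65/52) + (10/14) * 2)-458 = -58818428434/875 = -67221061.07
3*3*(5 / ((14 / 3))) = 9.64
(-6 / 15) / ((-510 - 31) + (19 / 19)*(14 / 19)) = 38 / 51325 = 0.00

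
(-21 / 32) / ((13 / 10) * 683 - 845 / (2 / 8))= 35 / 132912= 0.00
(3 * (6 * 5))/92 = 45/46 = 0.98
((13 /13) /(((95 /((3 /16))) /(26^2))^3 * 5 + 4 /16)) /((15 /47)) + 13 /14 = 2.26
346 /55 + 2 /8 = 1439 /220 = 6.54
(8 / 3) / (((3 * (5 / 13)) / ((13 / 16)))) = 169 / 90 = 1.88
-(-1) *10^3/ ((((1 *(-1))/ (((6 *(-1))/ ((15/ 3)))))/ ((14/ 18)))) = 2800/ 3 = 933.33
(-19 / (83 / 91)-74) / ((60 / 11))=-17.39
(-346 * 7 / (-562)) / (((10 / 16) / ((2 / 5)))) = 19376 / 7025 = 2.76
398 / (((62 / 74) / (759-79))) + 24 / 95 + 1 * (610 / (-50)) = 323009.99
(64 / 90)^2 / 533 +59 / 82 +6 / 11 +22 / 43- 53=-52300251371 / 1021041450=-51.22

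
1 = 1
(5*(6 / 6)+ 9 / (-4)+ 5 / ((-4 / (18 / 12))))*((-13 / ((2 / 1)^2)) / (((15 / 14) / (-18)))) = 1911 / 40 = 47.78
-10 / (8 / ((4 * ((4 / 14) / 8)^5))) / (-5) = 1 / 17210368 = 0.00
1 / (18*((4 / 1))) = 1 / 72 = 0.01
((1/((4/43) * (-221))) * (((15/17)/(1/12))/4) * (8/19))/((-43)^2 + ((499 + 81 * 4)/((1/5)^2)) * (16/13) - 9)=-387/193898192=-0.00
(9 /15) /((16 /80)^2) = 15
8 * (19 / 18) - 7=13 / 9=1.44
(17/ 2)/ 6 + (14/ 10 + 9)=709/ 60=11.82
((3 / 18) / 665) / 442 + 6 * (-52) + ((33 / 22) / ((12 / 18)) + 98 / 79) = -10745603144 / 34830705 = -308.51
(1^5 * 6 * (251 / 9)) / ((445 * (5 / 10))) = 1004 / 1335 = 0.75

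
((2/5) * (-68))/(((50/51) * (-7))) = 3.96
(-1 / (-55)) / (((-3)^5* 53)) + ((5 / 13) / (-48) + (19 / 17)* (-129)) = -361140021071 / 2504707920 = -144.18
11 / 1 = 11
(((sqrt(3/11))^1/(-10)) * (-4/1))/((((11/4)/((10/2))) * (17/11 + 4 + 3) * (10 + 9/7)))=28 * sqrt(33)/40843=0.00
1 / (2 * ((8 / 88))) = 11 / 2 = 5.50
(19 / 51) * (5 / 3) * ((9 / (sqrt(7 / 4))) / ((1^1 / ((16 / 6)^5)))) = 6225920 * sqrt(7) / 28917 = 569.64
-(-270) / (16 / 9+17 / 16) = 38880 / 409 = 95.06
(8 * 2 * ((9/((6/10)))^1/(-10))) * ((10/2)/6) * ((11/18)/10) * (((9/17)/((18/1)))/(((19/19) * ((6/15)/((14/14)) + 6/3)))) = -55/3672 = -0.01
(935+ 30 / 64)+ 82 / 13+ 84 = 426723 / 416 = 1025.78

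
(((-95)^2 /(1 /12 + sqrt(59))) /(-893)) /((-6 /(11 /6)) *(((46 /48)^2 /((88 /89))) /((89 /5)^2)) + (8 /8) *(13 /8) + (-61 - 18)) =-27568640 /149436345229 + 330823680 *sqrt(59) /149436345229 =0.02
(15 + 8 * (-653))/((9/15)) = -8681.67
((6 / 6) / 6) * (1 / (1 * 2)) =1 / 12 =0.08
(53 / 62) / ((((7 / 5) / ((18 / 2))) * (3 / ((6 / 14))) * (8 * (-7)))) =-2385 / 170128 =-0.01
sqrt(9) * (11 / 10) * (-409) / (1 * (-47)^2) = -13497 / 22090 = -0.61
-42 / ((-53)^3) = 42 / 148877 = 0.00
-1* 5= -5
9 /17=0.53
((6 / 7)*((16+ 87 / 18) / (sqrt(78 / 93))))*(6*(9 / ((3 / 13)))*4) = 4500*sqrt(806) / 7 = 18250.80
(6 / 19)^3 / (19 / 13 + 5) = 234 / 48013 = 0.00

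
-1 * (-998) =998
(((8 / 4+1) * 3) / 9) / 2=1 / 2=0.50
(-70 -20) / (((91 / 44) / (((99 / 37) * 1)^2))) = -38811960 / 124579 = -311.54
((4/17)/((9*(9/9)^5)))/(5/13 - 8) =-52/15147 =-0.00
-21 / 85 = -0.25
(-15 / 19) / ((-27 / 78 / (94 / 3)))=12220 / 171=71.46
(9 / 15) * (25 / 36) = 5 / 12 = 0.42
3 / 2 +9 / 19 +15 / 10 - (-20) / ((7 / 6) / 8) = 18702 / 133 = 140.62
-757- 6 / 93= -23469 / 31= -757.06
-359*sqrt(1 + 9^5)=-1795*sqrt(2362)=-87237.74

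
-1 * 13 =-13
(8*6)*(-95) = -4560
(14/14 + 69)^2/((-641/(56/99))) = -274400/63459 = -4.32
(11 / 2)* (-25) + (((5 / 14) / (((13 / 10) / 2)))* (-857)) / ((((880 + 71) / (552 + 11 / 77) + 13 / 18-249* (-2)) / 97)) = -1449597126275 / 6336499442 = -228.77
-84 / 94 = -42 / 47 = -0.89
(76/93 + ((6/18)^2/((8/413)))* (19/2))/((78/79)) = 19505495/348192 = 56.02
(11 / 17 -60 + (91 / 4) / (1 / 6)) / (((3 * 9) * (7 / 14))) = 2623 / 459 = 5.71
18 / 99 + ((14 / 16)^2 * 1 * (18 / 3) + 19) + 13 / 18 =77609 / 3168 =24.50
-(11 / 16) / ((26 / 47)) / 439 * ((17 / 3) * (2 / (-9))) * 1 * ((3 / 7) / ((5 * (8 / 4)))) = 8789 / 57526560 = 0.00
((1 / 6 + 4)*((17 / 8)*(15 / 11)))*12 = 6375 / 44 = 144.89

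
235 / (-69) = -235 / 69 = -3.41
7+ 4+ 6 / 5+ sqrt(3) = sqrt(3)+ 61 / 5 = 13.93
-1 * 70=-70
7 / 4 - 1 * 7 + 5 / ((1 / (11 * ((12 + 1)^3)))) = 483319 / 4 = 120829.75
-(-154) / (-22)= -7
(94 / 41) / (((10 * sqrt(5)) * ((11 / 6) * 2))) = 141 * sqrt(5) / 11275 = 0.03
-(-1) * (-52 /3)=-52 /3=-17.33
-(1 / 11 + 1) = -12 / 11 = -1.09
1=1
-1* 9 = -9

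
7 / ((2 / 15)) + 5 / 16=845 / 16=52.81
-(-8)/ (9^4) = 8/ 6561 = 0.00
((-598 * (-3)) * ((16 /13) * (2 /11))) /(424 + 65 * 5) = 4416 /8239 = 0.54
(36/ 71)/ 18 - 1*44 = -3122/ 71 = -43.97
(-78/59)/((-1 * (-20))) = -39/590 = -0.07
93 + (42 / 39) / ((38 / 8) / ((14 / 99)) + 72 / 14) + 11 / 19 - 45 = 26040727 / 535743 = 48.61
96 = 96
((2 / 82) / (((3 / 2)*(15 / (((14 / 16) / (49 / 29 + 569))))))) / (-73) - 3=-26748441203 / 8916147000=-3.00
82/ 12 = 41/ 6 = 6.83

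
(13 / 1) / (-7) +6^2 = 239 / 7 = 34.14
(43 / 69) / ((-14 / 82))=-1763 / 483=-3.65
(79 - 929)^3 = -614125000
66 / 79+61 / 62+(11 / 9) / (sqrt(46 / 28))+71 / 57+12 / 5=11 * sqrt(322) / 207+7628657 / 1395930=6.42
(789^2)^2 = 387532395441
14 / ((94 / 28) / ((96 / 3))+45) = 6272 / 20207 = 0.31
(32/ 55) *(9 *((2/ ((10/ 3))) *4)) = 3456/ 275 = 12.57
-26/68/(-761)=13/25874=0.00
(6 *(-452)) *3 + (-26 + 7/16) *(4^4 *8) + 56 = -60432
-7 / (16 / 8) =-7 / 2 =-3.50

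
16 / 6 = 8 / 3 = 2.67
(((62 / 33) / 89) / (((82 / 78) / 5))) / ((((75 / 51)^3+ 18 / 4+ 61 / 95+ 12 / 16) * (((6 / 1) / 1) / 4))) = 15047536400 / 2039587863819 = 0.01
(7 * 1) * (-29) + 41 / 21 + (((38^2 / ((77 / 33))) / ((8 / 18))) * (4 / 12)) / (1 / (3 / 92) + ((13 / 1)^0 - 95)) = -43759 / 210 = -208.38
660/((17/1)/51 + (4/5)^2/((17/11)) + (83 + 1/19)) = 15988500/2030057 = 7.88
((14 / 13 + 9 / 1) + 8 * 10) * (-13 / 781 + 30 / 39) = 8947611 / 131989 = 67.79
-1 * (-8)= 8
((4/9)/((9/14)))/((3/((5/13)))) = 280/3159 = 0.09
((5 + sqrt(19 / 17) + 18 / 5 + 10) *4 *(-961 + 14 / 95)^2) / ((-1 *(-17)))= 33328883844 *sqrt(323) / 2608225 + 3099586197492 / 767125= 4270178.56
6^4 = 1296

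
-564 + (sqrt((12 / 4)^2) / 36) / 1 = -6767 / 12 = -563.92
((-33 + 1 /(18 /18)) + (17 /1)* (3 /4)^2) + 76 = 857 /16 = 53.56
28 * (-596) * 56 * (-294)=274751232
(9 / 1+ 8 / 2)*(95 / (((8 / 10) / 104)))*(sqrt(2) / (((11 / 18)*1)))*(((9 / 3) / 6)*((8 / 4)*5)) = 14449500*sqrt(2) / 11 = 1857698.08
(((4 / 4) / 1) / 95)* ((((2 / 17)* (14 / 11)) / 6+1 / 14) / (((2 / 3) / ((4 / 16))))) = 757 / 1989680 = 0.00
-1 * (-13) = 13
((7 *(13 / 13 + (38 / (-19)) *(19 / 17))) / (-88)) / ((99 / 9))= 147 / 16456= 0.01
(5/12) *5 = 25/12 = 2.08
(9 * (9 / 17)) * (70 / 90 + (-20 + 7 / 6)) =-2925 / 34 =-86.03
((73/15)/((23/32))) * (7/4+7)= 4088/69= 59.25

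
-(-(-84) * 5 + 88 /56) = -2951 /7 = -421.57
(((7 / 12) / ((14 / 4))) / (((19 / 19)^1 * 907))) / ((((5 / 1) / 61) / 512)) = 15616 / 13605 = 1.15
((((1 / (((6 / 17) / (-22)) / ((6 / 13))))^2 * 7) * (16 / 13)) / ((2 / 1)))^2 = 61356766299136 / 4826809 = 12711662.36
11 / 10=1.10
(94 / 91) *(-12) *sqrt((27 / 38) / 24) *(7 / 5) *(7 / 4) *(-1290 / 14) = 54567 *sqrt(19) / 494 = 481.48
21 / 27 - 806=-7247 / 9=-805.22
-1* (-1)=1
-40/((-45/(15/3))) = 40/9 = 4.44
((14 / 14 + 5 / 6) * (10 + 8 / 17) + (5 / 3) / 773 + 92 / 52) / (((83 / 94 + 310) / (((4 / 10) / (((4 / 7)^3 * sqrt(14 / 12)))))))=1649839261 * sqrt(42) / 79876044144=0.13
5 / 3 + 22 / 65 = 391 / 195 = 2.01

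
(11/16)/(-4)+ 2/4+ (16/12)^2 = 2.11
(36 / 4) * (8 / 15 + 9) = 429 / 5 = 85.80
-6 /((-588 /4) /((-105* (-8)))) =240 /7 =34.29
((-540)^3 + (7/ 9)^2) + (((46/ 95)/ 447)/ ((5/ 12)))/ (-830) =-374622856839797827/ 2379101625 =-157463999.40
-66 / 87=-22 / 29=-0.76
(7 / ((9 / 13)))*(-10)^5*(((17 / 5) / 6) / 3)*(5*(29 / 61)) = -2243150000 / 4941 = -453987.05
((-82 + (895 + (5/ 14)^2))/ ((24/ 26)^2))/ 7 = 26934037/ 197568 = 136.33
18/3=6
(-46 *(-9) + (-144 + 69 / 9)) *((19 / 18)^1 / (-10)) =-15827 / 540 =-29.31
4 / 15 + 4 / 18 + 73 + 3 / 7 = 23284 / 315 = 73.92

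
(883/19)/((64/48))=2649/76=34.86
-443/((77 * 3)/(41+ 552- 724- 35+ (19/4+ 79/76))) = 1348492/4389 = 307.24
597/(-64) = -597/64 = -9.33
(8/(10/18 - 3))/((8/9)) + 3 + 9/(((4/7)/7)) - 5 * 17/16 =18349/176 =104.26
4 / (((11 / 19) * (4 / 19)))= 361 / 11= 32.82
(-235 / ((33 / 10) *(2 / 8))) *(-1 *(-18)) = -56400 / 11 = -5127.27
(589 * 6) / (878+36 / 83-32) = 48887 / 11709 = 4.18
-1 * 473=-473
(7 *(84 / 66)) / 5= 98 / 55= 1.78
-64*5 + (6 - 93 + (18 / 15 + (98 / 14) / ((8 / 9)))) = -15917 / 40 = -397.92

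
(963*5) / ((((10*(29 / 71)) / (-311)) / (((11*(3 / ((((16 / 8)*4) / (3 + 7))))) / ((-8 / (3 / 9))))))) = 1169520165 / 1856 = 630129.40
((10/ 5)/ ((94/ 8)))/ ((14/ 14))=8/ 47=0.17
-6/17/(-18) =1/51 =0.02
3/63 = 0.05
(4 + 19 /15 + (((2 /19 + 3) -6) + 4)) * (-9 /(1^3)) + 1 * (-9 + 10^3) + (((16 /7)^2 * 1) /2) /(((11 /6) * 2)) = 47844163 /51205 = 934.37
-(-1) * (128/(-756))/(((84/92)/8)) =-5888/3969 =-1.48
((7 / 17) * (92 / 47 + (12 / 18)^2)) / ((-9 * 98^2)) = -254 / 22198617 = -0.00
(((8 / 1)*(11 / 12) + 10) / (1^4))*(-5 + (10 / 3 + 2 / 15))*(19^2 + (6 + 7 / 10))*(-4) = 8795384 / 225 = 39090.60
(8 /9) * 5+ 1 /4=169 /36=4.69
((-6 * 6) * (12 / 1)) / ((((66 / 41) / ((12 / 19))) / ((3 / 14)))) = -36.32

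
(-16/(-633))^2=256/400689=0.00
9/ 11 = 0.82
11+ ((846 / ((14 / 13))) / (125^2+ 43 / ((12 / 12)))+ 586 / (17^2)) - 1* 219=-6526984365 / 31696364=-205.92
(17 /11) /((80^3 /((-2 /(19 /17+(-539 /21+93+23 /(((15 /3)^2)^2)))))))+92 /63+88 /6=7138082908057 /442617348096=16.13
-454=-454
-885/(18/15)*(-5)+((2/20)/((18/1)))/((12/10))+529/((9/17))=4686.73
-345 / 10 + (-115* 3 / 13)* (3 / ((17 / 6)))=-27669 / 442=-62.60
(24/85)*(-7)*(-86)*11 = 158928/85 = 1869.74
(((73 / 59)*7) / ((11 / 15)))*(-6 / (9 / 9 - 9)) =22995 / 2596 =8.86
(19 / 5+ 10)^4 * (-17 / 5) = -385341057 / 3125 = -123309.14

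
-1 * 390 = -390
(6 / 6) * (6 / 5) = 6 / 5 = 1.20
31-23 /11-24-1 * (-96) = 1110 /11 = 100.91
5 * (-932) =-4660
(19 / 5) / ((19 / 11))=11 / 5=2.20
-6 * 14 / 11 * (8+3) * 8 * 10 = -6720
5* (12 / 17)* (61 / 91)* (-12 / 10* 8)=-35136 / 1547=-22.71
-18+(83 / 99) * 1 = -1699 / 99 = -17.16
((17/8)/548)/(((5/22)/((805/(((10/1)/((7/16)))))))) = 210749/350720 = 0.60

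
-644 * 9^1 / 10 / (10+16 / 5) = -483 / 11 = -43.91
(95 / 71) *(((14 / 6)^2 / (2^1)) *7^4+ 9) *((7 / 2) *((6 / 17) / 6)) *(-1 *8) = -156688630 / 10863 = -14424.07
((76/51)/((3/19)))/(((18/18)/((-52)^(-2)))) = 361/103428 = 0.00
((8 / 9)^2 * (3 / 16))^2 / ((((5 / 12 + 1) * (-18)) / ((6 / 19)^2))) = -128 / 1491291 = -0.00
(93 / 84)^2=961 / 784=1.23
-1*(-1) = 1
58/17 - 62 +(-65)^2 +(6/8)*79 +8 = 287889/68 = 4233.66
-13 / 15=-0.87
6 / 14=3 / 7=0.43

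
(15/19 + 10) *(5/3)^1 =1025/57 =17.98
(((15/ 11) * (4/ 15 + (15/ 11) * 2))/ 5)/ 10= 247/ 3025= 0.08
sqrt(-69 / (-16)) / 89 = sqrt(69) / 356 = 0.02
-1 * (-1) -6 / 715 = 709 / 715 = 0.99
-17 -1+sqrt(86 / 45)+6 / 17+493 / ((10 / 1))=sqrt(430) / 15+5381 / 170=33.04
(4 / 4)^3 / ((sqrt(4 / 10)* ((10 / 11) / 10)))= 11* sqrt(10) / 2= 17.39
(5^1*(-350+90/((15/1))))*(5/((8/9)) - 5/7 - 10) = 61275/7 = 8753.57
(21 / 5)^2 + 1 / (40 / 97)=4013 / 200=20.06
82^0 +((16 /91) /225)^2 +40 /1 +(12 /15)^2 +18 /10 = 18211161406 /419225625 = 43.44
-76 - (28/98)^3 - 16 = -31564/343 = -92.02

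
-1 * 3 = -3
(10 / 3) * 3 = 10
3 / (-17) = -3 / 17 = -0.18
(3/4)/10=3/40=0.08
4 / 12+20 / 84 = 4 / 7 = 0.57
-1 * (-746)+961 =1707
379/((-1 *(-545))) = 379/545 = 0.70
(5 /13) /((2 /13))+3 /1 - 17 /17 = 9 /2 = 4.50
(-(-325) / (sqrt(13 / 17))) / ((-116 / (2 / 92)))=-25 * sqrt(221) / 5336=-0.07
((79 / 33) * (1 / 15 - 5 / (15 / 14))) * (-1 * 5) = 1817 / 33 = 55.06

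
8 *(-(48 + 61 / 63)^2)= -76137800 / 3969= -19183.12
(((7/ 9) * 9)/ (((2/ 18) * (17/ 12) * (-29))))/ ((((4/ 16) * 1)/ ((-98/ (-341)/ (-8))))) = 37044/ 168113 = 0.22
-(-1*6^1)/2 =3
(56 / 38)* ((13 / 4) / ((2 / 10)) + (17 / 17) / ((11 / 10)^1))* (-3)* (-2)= 31710 / 209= 151.72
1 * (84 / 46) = 42 / 23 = 1.83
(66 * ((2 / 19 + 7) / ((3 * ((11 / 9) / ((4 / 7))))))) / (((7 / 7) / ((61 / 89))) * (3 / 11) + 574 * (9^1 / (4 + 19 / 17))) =63047160 / 871176467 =0.07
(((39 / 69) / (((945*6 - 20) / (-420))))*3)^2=2683044 / 168870025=0.02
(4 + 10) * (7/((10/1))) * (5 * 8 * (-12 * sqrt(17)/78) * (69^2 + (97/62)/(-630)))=-5207007764 * sqrt(17)/18135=-1183845.77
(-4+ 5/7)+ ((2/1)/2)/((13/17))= -180/91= -1.98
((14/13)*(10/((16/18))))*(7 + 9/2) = 7245/52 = 139.33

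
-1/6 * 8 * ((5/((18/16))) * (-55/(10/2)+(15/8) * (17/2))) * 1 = -790/27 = -29.26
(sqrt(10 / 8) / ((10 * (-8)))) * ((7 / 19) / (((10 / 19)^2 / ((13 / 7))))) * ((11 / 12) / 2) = -2717 * sqrt(5) / 384000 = -0.02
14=14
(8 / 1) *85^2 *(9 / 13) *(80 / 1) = 41616000 / 13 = 3201230.77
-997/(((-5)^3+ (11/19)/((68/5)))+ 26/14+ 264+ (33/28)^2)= -7.01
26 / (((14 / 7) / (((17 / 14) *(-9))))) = -1989 / 14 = -142.07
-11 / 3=-3.67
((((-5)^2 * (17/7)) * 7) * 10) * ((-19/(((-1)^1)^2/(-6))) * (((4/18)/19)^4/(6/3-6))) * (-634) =21556000/15000633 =1.44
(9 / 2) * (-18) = -81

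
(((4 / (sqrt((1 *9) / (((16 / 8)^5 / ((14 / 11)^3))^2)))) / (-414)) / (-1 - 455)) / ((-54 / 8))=-0.00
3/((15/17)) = 17/5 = 3.40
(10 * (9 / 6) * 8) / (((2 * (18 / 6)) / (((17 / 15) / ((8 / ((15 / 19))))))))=85 / 38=2.24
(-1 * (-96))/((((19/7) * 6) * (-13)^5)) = -112/7054567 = -0.00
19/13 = 1.46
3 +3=6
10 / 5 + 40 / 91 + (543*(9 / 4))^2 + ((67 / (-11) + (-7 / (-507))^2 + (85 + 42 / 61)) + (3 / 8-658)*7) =28747737697126139 / 19317746448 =1488151.72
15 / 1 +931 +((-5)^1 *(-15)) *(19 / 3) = 1421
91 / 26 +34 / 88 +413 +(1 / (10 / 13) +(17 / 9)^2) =7515661 / 17820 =421.75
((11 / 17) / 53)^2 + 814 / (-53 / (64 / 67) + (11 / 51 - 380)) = -2156698922939 / 1153339481317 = -1.87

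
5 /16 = 0.31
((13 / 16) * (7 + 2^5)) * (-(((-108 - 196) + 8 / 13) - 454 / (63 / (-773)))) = -166901.97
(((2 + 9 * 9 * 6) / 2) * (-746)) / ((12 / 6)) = -91012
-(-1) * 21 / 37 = 21 / 37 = 0.57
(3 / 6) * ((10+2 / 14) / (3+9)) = 71 / 168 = 0.42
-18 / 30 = -3 / 5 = -0.60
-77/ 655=-0.12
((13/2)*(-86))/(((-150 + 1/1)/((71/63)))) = 39689/9387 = 4.23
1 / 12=0.08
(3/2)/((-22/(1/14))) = -3/616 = -0.00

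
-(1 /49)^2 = -1 /2401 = -0.00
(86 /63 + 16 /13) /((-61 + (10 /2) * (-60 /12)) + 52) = -1063 /13923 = -0.08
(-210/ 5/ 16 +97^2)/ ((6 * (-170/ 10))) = -92.22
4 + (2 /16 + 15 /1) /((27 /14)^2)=11761 /1458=8.07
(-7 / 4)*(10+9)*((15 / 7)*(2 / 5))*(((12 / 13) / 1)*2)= -684 / 13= -52.62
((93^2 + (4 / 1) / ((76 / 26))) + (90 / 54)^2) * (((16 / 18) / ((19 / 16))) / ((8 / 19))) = 23675008 / 1539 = 15383.37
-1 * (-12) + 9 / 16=201 / 16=12.56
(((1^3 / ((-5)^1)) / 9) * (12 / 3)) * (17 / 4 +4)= -0.73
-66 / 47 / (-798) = 11 / 6251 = 0.00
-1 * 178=-178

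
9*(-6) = -54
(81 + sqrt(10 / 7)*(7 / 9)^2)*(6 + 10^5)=700042*sqrt(70) / 81 + 8100486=8172794.29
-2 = -2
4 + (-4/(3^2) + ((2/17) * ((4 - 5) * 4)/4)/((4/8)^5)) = -32/153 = -0.21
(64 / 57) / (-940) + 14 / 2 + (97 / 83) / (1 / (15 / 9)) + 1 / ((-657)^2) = 1431160255631 / 159966961155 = 8.95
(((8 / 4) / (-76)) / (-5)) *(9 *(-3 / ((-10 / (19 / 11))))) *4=27 / 275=0.10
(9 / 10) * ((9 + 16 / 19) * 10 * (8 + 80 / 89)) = 1332936 / 1691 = 788.25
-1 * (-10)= 10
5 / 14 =0.36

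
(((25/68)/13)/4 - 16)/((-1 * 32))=56551/113152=0.50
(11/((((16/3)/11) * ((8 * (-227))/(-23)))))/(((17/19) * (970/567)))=89943777/479133440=0.19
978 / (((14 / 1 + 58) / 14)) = 1141 / 6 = 190.17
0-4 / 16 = -1 / 4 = -0.25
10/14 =5/7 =0.71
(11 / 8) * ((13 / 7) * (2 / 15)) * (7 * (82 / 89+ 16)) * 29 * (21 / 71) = 21858837 / 63190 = 345.92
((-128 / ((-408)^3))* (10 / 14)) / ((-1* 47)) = -5 / 174568716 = -0.00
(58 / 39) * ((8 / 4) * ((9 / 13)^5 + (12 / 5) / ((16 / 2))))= 1.37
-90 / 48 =-15 / 8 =-1.88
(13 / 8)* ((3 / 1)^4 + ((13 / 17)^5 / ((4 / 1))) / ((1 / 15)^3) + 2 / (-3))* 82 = 2733268651009 / 68153136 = 40104.81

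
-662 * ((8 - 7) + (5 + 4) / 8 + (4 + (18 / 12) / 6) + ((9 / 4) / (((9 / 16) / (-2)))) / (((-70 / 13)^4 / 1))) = -25294235861 / 6002500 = -4213.95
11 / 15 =0.73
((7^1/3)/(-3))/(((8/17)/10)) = -595/36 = -16.53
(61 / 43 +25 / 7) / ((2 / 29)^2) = 631591 / 602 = 1049.15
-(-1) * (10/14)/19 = 5/133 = 0.04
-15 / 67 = -0.22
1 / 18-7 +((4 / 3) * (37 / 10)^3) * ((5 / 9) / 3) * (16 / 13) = 444823 / 52650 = 8.45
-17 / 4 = -4.25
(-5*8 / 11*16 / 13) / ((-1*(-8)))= -0.56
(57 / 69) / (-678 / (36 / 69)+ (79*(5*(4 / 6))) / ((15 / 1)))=-342 / 530725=-0.00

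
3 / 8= 0.38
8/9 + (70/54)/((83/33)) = 1049/747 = 1.40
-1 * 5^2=-25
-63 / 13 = -4.85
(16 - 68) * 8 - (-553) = 137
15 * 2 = 30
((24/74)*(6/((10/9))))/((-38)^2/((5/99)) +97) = 324/5307317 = 0.00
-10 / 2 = -5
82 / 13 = 6.31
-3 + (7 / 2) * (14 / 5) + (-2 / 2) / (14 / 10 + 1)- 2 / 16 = 751 / 120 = 6.26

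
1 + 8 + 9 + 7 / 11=205 / 11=18.64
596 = 596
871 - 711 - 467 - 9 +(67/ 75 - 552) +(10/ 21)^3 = -867.00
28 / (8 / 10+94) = 70 / 237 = 0.30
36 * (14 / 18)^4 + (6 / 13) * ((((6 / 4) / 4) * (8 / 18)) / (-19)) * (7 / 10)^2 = 237183079 / 18006300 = 13.17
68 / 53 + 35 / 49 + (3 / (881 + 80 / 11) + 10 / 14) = 3280623 / 1208347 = 2.71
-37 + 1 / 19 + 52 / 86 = -29692 / 817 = -36.34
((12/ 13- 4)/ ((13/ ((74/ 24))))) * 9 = -1110/ 169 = -6.57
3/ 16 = 0.19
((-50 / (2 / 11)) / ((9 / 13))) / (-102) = 3575 / 918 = 3.89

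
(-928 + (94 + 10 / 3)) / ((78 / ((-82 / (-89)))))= -1148 / 117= -9.81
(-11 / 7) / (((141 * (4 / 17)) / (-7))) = 187 / 564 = 0.33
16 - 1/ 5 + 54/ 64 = 2663/ 160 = 16.64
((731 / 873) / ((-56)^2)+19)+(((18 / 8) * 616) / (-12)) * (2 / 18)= 16883387 / 2737728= 6.17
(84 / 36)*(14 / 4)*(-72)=-588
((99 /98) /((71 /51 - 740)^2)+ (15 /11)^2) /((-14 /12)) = -93863871532287 /58890829642183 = -1.59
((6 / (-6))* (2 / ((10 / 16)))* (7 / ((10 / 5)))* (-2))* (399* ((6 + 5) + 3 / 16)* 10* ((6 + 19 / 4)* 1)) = 21497721 / 2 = 10748860.50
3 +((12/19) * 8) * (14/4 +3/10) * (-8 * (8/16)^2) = -177/5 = -35.40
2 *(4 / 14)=0.57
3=3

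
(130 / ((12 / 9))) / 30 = 13 / 4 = 3.25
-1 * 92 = -92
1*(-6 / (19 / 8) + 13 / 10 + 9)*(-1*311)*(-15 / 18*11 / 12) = 5052817 / 2736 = 1846.79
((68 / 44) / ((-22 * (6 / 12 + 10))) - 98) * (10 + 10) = -4980700 / 2541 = -1960.13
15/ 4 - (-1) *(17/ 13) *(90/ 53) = 16455/ 2756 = 5.97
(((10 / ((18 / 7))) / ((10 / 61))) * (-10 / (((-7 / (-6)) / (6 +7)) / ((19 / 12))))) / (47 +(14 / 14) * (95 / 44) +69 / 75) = -41434250 / 495783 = -83.57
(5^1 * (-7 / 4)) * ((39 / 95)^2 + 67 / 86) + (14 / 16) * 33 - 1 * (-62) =25638869 / 310460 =82.58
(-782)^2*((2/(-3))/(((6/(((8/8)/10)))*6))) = -152881/135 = -1132.45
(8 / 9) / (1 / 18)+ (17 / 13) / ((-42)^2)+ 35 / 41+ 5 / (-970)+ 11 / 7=1679975839 / 91200564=18.42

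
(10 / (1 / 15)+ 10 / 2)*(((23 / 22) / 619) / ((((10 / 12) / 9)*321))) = 0.01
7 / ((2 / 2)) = 7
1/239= 0.00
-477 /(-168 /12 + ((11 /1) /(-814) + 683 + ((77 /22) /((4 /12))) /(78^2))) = -71584344 /100396399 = -0.71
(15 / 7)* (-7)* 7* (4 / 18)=-70 / 3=-23.33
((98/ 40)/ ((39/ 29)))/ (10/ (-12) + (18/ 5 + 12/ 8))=1421/ 3328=0.43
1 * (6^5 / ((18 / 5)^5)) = 3125 / 243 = 12.86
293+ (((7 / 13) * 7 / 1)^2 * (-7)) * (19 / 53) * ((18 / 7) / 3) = 2350687 / 8957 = 262.44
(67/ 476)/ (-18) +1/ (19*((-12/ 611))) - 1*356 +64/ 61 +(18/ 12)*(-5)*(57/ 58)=-105114988589/ 287979048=-365.01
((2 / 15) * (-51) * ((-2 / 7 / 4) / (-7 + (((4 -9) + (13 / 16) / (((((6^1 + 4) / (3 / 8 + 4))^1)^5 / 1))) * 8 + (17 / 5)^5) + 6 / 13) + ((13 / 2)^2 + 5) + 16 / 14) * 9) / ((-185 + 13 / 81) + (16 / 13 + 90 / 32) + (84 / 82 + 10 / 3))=497690794279176104907144 / 29649807837241479574771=16.79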